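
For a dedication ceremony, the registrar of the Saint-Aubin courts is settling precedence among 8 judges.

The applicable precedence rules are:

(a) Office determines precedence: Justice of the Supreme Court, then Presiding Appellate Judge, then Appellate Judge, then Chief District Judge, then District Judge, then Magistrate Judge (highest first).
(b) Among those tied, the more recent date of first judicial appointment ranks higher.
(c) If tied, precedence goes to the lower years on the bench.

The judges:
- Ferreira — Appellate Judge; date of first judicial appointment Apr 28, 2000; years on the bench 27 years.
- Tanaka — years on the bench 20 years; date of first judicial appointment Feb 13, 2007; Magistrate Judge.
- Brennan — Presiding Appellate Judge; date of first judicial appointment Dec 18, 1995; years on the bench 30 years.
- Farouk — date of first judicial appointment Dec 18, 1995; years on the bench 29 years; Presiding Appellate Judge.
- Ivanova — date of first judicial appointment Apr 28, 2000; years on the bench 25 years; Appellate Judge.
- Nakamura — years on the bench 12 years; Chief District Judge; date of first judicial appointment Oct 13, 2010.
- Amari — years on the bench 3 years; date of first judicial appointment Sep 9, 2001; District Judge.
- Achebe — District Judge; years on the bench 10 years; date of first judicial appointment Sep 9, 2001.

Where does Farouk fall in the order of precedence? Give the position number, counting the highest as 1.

By office: Farouk and Brennan (Presiding Appellate Judge); then Ivanova and Ferreira (Appellate Judge); then Nakamura (Chief District Judge); then Amari and Achebe (District Judge); then Tanaka (Magistrate Judge).
Farouk and Brennan both have date of first judicial appointment Dec 18, 1995, so the next rule applies.
Among Farouk and Brennan, by years on the bench (lower first): Farouk (29 years) before Brennan (30 years).
Ivanova and Ferreira both have date of first judicial appointment Apr 28, 2000, so the next rule applies.
Among Ivanova and Ferreira, by years on the bench (lower first): Ivanova (25 years) before Ferreira (27 years).
Amari and Achebe both have date of first judicial appointment Sep 9, 2001, so the next rule applies.
Among Amari and Achebe, by years on the bench (lower first): Amari (3 years) before Achebe (10 years).
Order: Farouk, Brennan, Ivanova, Ferreira, Nakamura, Amari, Achebe, Tanaka. So position 1.

1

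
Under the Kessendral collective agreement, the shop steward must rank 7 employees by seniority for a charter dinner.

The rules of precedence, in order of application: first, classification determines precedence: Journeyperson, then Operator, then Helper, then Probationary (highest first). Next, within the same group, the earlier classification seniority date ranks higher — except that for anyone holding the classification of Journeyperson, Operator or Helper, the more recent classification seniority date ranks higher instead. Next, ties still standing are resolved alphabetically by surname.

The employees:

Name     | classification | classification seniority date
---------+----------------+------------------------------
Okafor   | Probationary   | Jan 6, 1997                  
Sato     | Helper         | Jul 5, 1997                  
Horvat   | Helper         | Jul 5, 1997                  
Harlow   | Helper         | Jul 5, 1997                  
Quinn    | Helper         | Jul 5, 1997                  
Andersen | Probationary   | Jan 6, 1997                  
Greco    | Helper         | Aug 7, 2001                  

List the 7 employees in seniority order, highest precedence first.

Greco, Harlow, Horvat, Quinn, Sato, Andersen, Okafor

By classification: Greco, Harlow, Horvat, Quinn and Sato (Helper); then Andersen and Okafor (Probationary).
Among Greco, Harlow, Horvat, Quinn and Sato, by classification seniority date (later first) (reversed rule for this group): Greco (Aug 7, 2001) before Harlow, Horvat, Quinn and Sato (Jul 5, 1997).
Among Harlow, Horvat, Quinn and Sato, alphabetically by surname: Harlow before Horvat before Quinn before Sato.
Andersen and Okafor both have classification seniority date Jan 6, 1997, so the next rule applies.
Among Andersen and Okafor, alphabetically by surname: Andersen before Okafor.
Full order: Greco, Harlow, Horvat, Quinn, Sato, Andersen, Okafor.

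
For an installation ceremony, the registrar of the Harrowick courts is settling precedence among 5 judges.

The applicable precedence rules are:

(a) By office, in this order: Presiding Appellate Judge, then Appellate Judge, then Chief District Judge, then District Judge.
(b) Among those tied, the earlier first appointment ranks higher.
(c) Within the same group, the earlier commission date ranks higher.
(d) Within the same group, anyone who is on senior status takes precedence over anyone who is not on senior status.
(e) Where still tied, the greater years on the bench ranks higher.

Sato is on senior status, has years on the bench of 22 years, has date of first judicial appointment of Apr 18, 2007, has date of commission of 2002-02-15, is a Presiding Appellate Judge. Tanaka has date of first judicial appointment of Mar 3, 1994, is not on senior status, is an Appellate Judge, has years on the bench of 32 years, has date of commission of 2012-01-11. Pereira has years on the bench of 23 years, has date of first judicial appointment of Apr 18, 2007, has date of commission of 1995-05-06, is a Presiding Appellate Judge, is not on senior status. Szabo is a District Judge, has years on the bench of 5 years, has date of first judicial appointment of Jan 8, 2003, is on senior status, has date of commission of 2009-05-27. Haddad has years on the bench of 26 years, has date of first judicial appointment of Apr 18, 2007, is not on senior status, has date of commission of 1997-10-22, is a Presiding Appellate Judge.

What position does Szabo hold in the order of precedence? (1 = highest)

5

By office: Pereira, Haddad and Sato (Presiding Appellate Judge); then Tanaka (Appellate Judge); then Szabo (District Judge).
Pereira, Haddad and Sato all have date of first judicial appointment Apr 18, 2007, so the next rule applies.
Among Pereira, Haddad and Sato, by date of commission (earlier first): Pereira (1995-05-06) before Haddad (1997-10-22) before Sato (2002-02-15).
Order: Pereira, Haddad, Sato, Tanaka, Szabo. So position 5.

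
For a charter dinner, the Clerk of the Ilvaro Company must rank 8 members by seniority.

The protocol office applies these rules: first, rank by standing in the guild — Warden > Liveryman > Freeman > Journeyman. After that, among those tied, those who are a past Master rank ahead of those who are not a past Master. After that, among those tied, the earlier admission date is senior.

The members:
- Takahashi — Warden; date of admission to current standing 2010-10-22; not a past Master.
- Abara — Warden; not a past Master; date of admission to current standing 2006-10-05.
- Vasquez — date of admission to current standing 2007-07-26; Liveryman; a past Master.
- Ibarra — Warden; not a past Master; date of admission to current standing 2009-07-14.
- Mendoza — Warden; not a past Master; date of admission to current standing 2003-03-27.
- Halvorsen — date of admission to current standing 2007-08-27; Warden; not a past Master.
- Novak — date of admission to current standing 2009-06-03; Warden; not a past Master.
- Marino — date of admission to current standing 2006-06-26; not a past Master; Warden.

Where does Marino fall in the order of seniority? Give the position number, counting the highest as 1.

By standing in the guild: Mendoza, Marino, Abara, Halvorsen, Novak, Ibarra and Takahashi (Warden); then Vasquez (Liveryman).
Mendoza, Marino, Abara, Halvorsen, Novak, Ibarra and Takahashi are each not a past Master, so the next rule applies.
Among Mendoza, Marino, Abara, Halvorsen, Novak, Ibarra and Takahashi, by date of admission to current standing (earlier first): Mendoza (2003-03-27) before Marino (2006-06-26) before Abara (2006-10-05) before Halvorsen (2007-08-27) before Novak (2009-06-03) before Ibarra (2009-07-14) before Takahashi (2010-10-22).
Order: Mendoza, Marino, Abara, Halvorsen, Novak, Ibarra, Takahashi, Vasquez. So position 2.

2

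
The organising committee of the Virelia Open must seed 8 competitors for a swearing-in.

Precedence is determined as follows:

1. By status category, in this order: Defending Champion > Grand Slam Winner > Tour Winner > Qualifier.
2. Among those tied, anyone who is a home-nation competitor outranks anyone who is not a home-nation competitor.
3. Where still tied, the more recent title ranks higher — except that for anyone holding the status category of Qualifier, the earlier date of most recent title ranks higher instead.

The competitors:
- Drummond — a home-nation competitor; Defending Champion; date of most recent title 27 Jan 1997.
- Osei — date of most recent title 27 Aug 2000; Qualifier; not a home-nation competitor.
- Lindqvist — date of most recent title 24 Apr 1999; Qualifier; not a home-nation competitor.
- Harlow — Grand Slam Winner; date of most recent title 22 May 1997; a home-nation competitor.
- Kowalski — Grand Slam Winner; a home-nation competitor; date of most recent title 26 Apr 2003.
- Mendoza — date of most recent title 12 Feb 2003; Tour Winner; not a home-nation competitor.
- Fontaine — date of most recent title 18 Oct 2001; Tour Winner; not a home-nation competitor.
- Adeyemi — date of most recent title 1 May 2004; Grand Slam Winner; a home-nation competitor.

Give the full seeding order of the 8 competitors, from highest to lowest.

By status category: Drummond (Defending Champion); then Adeyemi, Kowalski and Harlow (Grand Slam Winner); then Mendoza and Fontaine (Tour Winner); then Lindqvist and Osei (Qualifier).
Adeyemi, Kowalski and Harlow are each a home-nation competitor, so the next rule applies.
Among Adeyemi, Kowalski and Harlow, by date of most recent title (later first): Adeyemi (1 May 2004) before Kowalski (26 Apr 2003) before Harlow (22 May 1997).
Mendoza and Fontaine are each not a home-nation competitor, so the next rule applies.
Among Mendoza and Fontaine, by date of most recent title (later first): Mendoza (12 Feb 2003) before Fontaine (18 Oct 2001).
Lindqvist and Osei are each not a home-nation competitor, so the next rule applies.
Among Lindqvist and Osei, by date of most recent title (earlier first) (reversed rule for this group): Lindqvist (24 Apr 1999) before Osei (27 Aug 2000).
Full order: Drummond, Adeyemi, Kowalski, Harlow, Mendoza, Fontaine, Lindqvist, Osei.

Drummond, Adeyemi, Kowalski, Harlow, Mendoza, Fontaine, Lindqvist, Osei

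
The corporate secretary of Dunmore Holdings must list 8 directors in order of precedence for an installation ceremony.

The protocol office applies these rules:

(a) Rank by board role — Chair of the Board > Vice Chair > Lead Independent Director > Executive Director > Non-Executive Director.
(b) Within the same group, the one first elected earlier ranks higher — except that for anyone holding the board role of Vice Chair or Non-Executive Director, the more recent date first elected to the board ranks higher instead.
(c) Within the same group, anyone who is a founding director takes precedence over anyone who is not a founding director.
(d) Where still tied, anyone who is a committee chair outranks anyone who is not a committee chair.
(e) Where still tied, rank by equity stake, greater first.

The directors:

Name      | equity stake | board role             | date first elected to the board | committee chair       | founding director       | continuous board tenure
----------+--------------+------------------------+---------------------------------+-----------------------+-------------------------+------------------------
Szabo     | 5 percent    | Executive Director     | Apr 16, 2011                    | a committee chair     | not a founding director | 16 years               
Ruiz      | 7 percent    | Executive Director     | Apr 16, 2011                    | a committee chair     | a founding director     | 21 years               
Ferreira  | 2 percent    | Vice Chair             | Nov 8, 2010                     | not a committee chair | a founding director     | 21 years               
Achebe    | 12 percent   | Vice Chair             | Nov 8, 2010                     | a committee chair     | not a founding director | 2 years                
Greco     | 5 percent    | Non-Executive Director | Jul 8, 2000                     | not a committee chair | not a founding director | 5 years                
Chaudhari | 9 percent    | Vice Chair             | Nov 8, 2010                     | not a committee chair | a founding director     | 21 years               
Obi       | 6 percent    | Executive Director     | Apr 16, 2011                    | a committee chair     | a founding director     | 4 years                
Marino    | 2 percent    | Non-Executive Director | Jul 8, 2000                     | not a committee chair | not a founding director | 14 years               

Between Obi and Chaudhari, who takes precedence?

Chaudhari

By board role: Chaudhari, Ferreira and Achebe (Vice Chair); then Ruiz, Obi and Szabo (Executive Director); then Greco and Marino (Non-Executive Director).
Chaudhari, Ferreira and Achebe all have date first elected to the board Nov 8, 2010, so the next rule applies.
Among Chaudhari, Ferreira and Achebe, a founding director before not a founding director: Chaudhari and Ferreira (a founding director) before Achebe (not a founding director).
Chaudhari and Ferreira are each not a committee chair, so the next rule applies.
Among Chaudhari and Ferreira, by equity stake (higher first): Chaudhari (9 percent) before Ferreira (2 percent).
Ruiz, Obi and Szabo all have date first elected to the board Apr 16, 2011, so the next rule applies.
Among Ruiz, Obi and Szabo, a founding director before not a founding director: Ruiz and Obi (a founding director) before Szabo (not a founding director).
Ruiz and Obi are each a committee chair, so the next rule applies.
Among Ruiz and Obi, by equity stake (higher first): Ruiz (7 percent) before Obi (6 percent).
Greco and Marino both have date first elected to the board Jul 8, 2000, so the next rule applies.
Greco and Marino are each not a founding director, so the next rule applies.
Greco and Marino are each not a committee chair, so the next rule applies.
Among Greco and Marino, by equity stake (higher first): Greco (5 percent) before Marino (2 percent).
So Chaudhari takes precedence.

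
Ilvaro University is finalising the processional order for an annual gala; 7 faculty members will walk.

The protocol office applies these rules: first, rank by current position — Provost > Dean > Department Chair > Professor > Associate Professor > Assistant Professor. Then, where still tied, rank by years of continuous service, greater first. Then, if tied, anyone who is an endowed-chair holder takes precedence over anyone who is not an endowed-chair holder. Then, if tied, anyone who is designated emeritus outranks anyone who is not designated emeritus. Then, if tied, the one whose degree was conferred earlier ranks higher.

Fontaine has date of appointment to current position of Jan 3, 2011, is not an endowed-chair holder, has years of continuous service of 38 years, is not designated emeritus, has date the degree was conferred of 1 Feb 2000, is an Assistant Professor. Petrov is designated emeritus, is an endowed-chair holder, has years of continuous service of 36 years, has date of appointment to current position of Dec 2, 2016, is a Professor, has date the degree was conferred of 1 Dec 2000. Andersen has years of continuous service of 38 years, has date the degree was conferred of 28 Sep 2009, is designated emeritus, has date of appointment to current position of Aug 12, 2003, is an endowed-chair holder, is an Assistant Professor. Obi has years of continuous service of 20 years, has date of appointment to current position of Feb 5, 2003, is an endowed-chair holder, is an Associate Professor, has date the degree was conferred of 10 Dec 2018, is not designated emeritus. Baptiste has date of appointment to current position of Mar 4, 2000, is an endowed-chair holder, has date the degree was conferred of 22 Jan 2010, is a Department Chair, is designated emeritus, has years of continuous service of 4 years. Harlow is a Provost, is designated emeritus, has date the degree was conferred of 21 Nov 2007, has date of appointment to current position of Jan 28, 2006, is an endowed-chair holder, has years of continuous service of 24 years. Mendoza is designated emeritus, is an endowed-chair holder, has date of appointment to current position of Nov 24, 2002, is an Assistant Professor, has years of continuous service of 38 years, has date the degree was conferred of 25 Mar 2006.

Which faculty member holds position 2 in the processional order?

By current position: Harlow (Provost); then Baptiste (Department Chair); then Petrov (Professor); then Obi (Associate Professor); then Mendoza, Andersen and Fontaine (Assistant Professor).
Mendoza, Andersen and Fontaine all have years of continuous service 38 years, so the next rule applies.
Among Mendoza, Andersen and Fontaine, an endowed-chair holder before not an endowed-chair holder: Mendoza and Andersen (an endowed-chair holder) before Fontaine (not an endowed-chair holder).
Mendoza and Andersen are each designated emeritus, so the next rule applies.
Among Mendoza and Andersen, by date the degree was conferred (earlier first): Mendoza (25 Mar 2006) before Andersen (28 Sep 2009).
Order: Harlow, Baptiste, Petrov, Obi, Mendoza, Andersen, Fontaine.

Baptiste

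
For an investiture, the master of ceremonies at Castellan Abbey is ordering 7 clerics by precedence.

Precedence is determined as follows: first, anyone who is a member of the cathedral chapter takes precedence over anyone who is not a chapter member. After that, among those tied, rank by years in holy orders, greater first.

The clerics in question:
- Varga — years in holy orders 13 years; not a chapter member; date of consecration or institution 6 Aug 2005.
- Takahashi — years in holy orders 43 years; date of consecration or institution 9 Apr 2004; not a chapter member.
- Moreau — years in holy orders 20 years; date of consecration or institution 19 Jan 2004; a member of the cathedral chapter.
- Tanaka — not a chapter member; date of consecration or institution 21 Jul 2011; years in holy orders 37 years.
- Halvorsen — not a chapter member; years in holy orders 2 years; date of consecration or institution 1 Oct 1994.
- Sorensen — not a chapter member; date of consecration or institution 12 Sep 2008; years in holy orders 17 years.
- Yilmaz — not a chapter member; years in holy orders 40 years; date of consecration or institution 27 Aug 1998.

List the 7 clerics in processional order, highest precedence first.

Moreau, Takahashi, Yilmaz, Tanaka, Sorensen, Varga, Halvorsen

By the first rule: Moreau (a member of the cathedral chapter); then Takahashi, Yilmaz, Tanaka, Sorensen, Varga and Halvorsen (each not a chapter member).
Among Takahashi, Yilmaz, Tanaka, Sorensen, Varga and Halvorsen, by years in holy orders (higher first): Takahashi (43 years) before Yilmaz (40 years) before Tanaka (37 years) before Sorensen (17 years) before Varga (13 years) before Halvorsen (2 years).
Full order: Moreau, Takahashi, Yilmaz, Tanaka, Sorensen, Varga, Halvorsen.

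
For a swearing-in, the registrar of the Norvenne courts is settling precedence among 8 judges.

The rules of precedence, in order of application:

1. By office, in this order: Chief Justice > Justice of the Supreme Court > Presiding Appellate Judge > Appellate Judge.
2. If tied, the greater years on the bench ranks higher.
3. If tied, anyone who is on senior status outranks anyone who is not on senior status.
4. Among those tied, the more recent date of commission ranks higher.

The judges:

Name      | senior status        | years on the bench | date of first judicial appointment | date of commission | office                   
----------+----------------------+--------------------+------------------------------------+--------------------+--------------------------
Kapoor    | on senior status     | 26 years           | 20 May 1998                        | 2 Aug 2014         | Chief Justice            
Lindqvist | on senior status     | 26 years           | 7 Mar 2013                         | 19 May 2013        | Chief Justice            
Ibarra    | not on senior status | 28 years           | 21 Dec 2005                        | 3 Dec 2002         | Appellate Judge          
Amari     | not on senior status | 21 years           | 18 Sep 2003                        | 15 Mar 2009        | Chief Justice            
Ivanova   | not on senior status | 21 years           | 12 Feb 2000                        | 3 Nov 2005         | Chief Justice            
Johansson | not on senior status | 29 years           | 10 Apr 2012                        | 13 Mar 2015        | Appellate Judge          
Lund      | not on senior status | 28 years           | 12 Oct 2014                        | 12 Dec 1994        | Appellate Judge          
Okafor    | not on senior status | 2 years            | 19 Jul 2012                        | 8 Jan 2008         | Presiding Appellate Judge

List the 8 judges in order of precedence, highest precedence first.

By office: Kapoor, Lindqvist, Amari and Ivanova (Chief Justice); then Okafor (Presiding Appellate Judge); then Johansson, Ibarra and Lund (Appellate Judge).
Among Kapoor, Lindqvist, Amari and Ivanova, by years on the bench (higher first): Kapoor and Lindqvist (26 years) before Amari and Ivanova (21 years).
Kapoor and Lindqvist are each on senior status, so the next rule applies.
Among Kapoor and Lindqvist, by date of commission (later first): Kapoor (2 Aug 2014) before Lindqvist (19 May 2013).
Amari and Ivanova are each not on senior status, so the next rule applies.
Among Amari and Ivanova, by date of commission (later first): Amari (15 Mar 2009) before Ivanova (3 Nov 2005).
Among Johansson, Ibarra and Lund, by years on the bench (higher first): Johansson (29 years) before Ibarra and Lund (28 years).
Ibarra and Lund are each not on senior status, so the next rule applies.
Among Ibarra and Lund, by date of commission (later first): Ibarra (3 Dec 2002) before Lund (12 Dec 1994).
Full order: Kapoor, Lindqvist, Amari, Ivanova, Okafor, Johansson, Ibarra, Lund.

Kapoor, Lindqvist, Amari, Ivanova, Okafor, Johansson, Ibarra, Lund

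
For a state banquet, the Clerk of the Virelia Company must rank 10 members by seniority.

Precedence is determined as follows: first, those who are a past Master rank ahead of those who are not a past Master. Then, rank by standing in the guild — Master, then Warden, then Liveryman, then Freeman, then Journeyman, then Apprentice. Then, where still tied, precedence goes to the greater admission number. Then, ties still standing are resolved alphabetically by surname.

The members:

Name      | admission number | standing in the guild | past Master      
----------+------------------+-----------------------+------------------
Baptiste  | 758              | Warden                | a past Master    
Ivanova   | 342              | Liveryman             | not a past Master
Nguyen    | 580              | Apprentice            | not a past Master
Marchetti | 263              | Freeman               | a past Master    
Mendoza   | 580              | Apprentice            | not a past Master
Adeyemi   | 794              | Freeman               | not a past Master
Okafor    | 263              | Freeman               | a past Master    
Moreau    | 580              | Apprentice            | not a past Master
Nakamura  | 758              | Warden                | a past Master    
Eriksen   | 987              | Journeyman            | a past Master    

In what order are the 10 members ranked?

Baptiste, Nakamura, Marchetti, Okafor, Eriksen, Ivanova, Adeyemi, Mendoza, Moreau, Nguyen

By the first rule: Baptiste, Nakamura, Marchetti, Okafor and Eriksen (each a past Master); then Ivanova, Adeyemi, Mendoza, Moreau and Nguyen (each not a past Master).
Among Baptiste, Nakamura, Marchetti, Okafor and Eriksen, by standing in the guild: Baptiste and Nakamura (Warden) before Marchetti and Okafor (Freeman) before Eriksen (Journeyman).
Baptiste and Nakamura both have admission number 758, so the next rule applies.
Among Baptiste and Nakamura, alphabetically by surname: Baptiste before Nakamura.
Marchetti and Okafor both have admission number 263, so the next rule applies.
Among Marchetti and Okafor, alphabetically by surname: Marchetti before Okafor.
Among Ivanova, Adeyemi, Mendoza, Moreau and Nguyen, by standing in the guild: Ivanova (Liveryman) before Adeyemi (Freeman) before Mendoza, Moreau and Nguyen (Apprentice).
Mendoza, Moreau and Nguyen all have admission number 580, so the next rule applies.
Among Mendoza, Moreau and Nguyen, alphabetically by surname: Mendoza before Moreau before Nguyen.
Full order: Baptiste, Nakamura, Marchetti, Okafor, Eriksen, Ivanova, Adeyemi, Mendoza, Moreau, Nguyen.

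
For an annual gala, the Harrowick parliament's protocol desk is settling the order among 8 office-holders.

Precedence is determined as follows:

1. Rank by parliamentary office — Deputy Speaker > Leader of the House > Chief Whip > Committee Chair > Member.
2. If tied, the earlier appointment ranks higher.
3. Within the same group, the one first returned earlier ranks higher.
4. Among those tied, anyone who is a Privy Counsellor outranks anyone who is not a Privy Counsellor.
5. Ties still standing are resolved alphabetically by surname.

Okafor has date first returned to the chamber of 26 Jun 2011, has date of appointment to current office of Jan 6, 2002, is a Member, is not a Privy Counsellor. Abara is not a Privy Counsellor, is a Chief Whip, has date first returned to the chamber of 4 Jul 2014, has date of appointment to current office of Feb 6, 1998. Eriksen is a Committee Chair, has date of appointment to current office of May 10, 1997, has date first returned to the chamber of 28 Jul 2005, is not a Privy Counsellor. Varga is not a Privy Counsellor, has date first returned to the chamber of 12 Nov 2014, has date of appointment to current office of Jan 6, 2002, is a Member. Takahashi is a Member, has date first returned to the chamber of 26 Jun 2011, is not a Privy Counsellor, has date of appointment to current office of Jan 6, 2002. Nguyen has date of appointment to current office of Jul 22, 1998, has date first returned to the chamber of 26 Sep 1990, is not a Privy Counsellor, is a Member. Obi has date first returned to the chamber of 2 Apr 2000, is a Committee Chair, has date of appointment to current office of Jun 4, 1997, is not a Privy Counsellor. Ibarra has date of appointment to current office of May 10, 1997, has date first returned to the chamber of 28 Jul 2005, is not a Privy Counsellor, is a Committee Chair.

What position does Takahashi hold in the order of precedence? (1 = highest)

By parliamentary office: Abara (Chief Whip); then Eriksen, Ibarra and Obi (Committee Chair); then Nguyen, Okafor, Takahashi and Varga (Member).
Among Eriksen, Ibarra and Obi, by date of appointment to current office (earlier first): Eriksen and Ibarra (May 10, 1997) before Obi (Jun 4, 1997).
Eriksen and Ibarra both have date first returned to the chamber 28 Jul 2005, so the next rule applies.
Eriksen and Ibarra are each not a Privy Counsellor, so the next rule applies.
Among Eriksen and Ibarra, alphabetically by surname: Eriksen before Ibarra.
Among Nguyen, Okafor, Takahashi and Varga, by date of appointment to current office (earlier first): Nguyen (Jul 22, 1998) before Okafor, Takahashi and Varga (Jan 6, 2002).
Among Okafor, Takahashi and Varga, by date first returned to the chamber (earlier first): Okafor and Takahashi (26 Jun 2011) before Varga (12 Nov 2014).
Okafor and Takahashi are each not a Privy Counsellor, so the next rule applies.
Among Okafor and Takahashi, alphabetically by surname: Okafor before Takahashi.
Order: Abara, Eriksen, Ibarra, Obi, Nguyen, Okafor, Takahashi, Varga. So position 7.

7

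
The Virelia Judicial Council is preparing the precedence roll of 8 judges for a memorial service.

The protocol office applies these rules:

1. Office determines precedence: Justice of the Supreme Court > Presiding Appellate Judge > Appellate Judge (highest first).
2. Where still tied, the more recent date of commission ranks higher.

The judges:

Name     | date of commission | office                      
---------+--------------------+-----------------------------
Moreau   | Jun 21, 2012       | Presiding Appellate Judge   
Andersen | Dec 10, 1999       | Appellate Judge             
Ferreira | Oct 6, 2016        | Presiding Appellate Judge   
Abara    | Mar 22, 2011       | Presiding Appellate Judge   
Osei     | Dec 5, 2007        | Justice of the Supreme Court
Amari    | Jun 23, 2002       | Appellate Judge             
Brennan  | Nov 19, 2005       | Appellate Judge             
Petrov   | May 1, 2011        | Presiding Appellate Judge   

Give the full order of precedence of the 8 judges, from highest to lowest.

Osei, Ferreira, Moreau, Petrov, Abara, Brennan, Amari, Andersen

By office: Osei (Justice of the Supreme Court); then Ferreira, Moreau, Petrov and Abara (Presiding Appellate Judge); then Brennan, Amari and Andersen (Appellate Judge).
Among Ferreira, Moreau, Petrov and Abara, by date of commission (later first): Ferreira (Oct 6, 2016) before Moreau (Jun 21, 2012) before Petrov (May 1, 2011) before Abara (Mar 22, 2011).
Among Brennan, Amari and Andersen, by date of commission (later first): Brennan (Nov 19, 2005) before Amari (Jun 23, 2002) before Andersen (Dec 10, 1999).
Full order: Osei, Ferreira, Moreau, Petrov, Abara, Brennan, Amari, Andersen.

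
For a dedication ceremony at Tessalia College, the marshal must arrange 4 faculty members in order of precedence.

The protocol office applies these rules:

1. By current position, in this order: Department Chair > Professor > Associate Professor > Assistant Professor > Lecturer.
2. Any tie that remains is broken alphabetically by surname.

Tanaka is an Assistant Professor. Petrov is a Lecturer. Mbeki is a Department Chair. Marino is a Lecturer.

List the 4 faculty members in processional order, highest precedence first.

By current position: Mbeki (Department Chair); then Tanaka (Assistant Professor); then Marino and Petrov (Lecturer).
Among Marino and Petrov, alphabetically by surname: Marino before Petrov.
Full order: Mbeki, Tanaka, Marino, Petrov.

Mbeki, Tanaka, Marino, Petrov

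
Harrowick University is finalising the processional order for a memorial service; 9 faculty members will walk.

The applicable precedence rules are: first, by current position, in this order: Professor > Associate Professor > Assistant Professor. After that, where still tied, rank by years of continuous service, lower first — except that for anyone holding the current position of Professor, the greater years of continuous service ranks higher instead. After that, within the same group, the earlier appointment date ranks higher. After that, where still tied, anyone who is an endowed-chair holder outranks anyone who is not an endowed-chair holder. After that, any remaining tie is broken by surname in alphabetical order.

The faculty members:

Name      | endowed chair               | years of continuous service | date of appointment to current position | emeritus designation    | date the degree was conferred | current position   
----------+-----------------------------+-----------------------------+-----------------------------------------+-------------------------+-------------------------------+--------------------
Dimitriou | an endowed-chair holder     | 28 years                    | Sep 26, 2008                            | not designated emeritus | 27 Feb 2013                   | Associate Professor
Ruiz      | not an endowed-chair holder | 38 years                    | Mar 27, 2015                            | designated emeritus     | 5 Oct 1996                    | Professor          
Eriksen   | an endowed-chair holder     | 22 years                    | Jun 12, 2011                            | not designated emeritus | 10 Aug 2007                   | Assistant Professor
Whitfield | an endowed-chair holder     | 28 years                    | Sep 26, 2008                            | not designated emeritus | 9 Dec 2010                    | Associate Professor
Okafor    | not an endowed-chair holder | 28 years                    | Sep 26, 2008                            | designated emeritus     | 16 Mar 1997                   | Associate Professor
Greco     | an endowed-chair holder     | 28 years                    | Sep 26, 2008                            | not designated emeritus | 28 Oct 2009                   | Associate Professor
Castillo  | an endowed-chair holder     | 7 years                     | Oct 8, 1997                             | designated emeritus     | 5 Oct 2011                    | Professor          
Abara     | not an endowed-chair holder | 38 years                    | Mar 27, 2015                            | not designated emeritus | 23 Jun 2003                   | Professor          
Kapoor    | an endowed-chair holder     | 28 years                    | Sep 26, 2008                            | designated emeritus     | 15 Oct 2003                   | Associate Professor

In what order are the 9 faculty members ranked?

By current position: Abara, Ruiz and Castillo (Professor); then Dimitriou, Greco, Kapoor, Whitfield and Okafor (Associate Professor); then Eriksen (Assistant Professor).
Among Abara, Ruiz and Castillo, by years of continuous service (higher first) (reversed rule for this group): Abara and Ruiz (38 years) before Castillo (7 years).
Abara and Ruiz both have date of appointment to current position Mar 27, 2015, so the next rule applies.
Abara and Ruiz are each not an endowed-chair holder, so the next rule applies.
Among Abara and Ruiz, alphabetically by surname: Abara before Ruiz.
Dimitriou, Greco, Kapoor, Whitfield and Okafor all have years of continuous service 28 years, so the next rule applies.
Dimitriou, Greco, Kapoor, Whitfield and Okafor all have date of appointment to current position Sep 26, 2008, so the next rule applies.
Among Dimitriou, Greco, Kapoor, Whitfield and Okafor, an endowed-chair holder before not an endowed-chair holder: Dimitriou, Greco, Kapoor and Whitfield (an endowed-chair holder) before Okafor (not an endowed-chair holder).
Among Dimitriou, Greco, Kapoor and Whitfield, alphabetically by surname: Dimitriou before Greco before Kapoor before Whitfield.
Full order: Abara, Ruiz, Castillo, Dimitriou, Greco, Kapoor, Whitfield, Okafor, Eriksen.

Abara, Ruiz, Castillo, Dimitriou, Greco, Kapoor, Whitfield, Okafor, Eriksen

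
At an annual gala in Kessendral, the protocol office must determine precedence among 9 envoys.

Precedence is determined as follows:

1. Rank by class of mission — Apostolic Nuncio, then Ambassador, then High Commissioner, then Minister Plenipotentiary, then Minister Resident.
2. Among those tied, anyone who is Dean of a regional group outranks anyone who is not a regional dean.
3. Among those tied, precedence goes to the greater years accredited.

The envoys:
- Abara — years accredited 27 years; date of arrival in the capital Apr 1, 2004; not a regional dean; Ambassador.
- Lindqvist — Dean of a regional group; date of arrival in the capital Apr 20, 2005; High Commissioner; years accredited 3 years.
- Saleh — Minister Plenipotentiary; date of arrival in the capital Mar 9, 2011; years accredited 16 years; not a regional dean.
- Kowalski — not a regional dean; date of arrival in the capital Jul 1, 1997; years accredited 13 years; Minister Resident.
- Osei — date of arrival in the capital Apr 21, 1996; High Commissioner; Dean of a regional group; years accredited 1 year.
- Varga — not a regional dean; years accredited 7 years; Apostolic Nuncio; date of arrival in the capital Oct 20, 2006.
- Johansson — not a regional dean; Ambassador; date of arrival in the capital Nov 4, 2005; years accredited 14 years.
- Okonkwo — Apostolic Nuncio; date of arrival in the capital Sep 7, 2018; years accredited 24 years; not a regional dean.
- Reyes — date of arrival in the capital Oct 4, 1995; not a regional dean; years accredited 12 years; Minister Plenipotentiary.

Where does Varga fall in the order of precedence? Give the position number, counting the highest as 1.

By class of mission: Okonkwo and Varga (Apostolic Nuncio); then Abara and Johansson (Ambassador); then Lindqvist and Osei (High Commissioner); then Saleh and Reyes (Minister Plenipotentiary); then Kowalski (Minister Resident).
Okonkwo and Varga are each not a regional dean, so the next rule applies.
Among Okonkwo and Varga, by years accredited (higher first): Okonkwo (24 years) before Varga (7 years).
Abara and Johansson are each not a regional dean, so the next rule applies.
Among Abara and Johansson, by years accredited (higher first): Abara (27 years) before Johansson (14 years).
Lindqvist and Osei are each Dean of a regional group, so the next rule applies.
Among Lindqvist and Osei, by years accredited (higher first): Lindqvist (3 years) before Osei (1 year).
Saleh and Reyes are each not a regional dean, so the next rule applies.
Among Saleh and Reyes, by years accredited (higher first): Saleh (16 years) before Reyes (12 years).
Order: Okonkwo, Varga, Abara, Johansson, Lindqvist, Osei, Saleh, Reyes, Kowalski. So position 2.

2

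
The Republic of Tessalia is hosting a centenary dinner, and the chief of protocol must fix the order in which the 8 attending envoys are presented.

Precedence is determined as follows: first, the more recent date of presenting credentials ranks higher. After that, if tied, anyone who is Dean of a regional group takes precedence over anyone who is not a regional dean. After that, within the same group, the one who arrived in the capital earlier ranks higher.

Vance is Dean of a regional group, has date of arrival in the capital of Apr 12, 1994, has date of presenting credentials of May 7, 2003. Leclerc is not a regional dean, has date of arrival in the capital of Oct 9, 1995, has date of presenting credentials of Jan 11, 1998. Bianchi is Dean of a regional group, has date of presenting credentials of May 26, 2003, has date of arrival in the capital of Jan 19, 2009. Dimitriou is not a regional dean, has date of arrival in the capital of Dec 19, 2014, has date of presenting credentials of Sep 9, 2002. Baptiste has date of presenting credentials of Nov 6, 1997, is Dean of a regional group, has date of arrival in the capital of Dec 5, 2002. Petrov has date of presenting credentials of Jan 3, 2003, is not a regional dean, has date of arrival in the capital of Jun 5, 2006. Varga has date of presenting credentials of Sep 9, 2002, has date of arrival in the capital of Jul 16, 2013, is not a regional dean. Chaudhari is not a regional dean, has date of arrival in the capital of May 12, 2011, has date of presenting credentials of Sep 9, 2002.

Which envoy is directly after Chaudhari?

By date of presenting credentials (later first): Bianchi (May 26, 2003); then Vance (May 7, 2003); then Petrov (Jan 3, 2003); then Chaudhari, Varga and Dimitriou (each Sep 9, 2002); then Leclerc (Jan 11, 1998); then Baptiste (Nov 6, 1997).
Chaudhari, Varga and Dimitriou are each not a regional dean, so the next rule applies.
Among Chaudhari, Varga and Dimitriou, by date of arrival in the capital (earlier first): Chaudhari (May 12, 2011) before Varga (Jul 16, 2013) before Dimitriou (Dec 19, 2014).
Order: Bianchi, Vance, Petrov, Chaudhari, Varga, Dimitriou, Leclerc, Baptiste.

Varga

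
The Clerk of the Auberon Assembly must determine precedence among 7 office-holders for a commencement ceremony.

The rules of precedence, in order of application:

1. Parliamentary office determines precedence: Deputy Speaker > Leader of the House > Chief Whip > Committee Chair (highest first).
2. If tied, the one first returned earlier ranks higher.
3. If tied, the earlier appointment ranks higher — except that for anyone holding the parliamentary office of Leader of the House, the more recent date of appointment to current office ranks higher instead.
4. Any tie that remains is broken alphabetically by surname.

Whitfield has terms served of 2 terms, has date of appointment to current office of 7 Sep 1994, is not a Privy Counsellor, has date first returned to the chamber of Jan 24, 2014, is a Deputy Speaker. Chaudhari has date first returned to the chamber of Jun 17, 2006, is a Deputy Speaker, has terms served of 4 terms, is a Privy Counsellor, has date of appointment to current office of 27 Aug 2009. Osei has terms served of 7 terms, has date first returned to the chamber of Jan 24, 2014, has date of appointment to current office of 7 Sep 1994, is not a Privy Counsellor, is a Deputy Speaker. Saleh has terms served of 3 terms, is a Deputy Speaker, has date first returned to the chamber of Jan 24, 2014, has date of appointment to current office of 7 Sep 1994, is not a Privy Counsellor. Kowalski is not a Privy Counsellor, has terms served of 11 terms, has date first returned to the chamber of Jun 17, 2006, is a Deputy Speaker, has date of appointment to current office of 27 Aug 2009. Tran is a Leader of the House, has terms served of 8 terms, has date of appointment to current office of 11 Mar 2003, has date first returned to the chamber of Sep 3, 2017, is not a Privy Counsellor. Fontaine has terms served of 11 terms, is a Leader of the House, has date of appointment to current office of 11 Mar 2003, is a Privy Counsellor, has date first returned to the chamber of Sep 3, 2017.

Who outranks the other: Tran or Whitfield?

Whitfield

By parliamentary office: Chaudhari, Kowalski, Osei, Saleh and Whitfield (Deputy Speaker); then Fontaine and Tran (Leader of the House).
Among Chaudhari, Kowalski, Osei, Saleh and Whitfield, by date first returned to the chamber (earlier first): Chaudhari and Kowalski (Jun 17, 2006) before Osei, Saleh and Whitfield (Jan 24, 2014).
Chaudhari and Kowalski both have date of appointment to current office 27 Aug 2009, so the next rule applies.
Among Chaudhari and Kowalski, alphabetically by surname: Chaudhari before Kowalski.
Osei, Saleh and Whitfield all have date of appointment to current office 7 Sep 1994, so the next rule applies.
Among Osei, Saleh and Whitfield, alphabetically by surname: Osei before Saleh before Whitfield.
Fontaine and Tran both have date first returned to the chamber Sep 3, 2017, so the next rule applies.
Fontaine and Tran both have date of appointment to current office 11 Mar 2003, so the next rule applies.
Among Fontaine and Tran, alphabetically by surname: Fontaine before Tran.
So Whitfield takes precedence.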